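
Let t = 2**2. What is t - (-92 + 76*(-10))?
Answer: 856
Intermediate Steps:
t = 4
t - (-92 + 76*(-10)) = 4 - (-92 + 76*(-10)) = 4 - (-92 - 760) = 4 - 1*(-852) = 4 + 852 = 856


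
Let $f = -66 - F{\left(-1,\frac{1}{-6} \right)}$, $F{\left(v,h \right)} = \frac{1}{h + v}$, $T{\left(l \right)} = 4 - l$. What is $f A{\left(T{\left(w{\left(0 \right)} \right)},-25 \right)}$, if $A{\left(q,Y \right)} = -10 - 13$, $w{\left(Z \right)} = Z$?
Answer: $\frac{10488}{7} \approx 1498.3$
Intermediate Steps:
$A{\left(q,Y \right)} = -23$
$f = - \frac{456}{7}$ ($f = -66 - \frac{1}{\frac{1}{-6} - 1} = -66 - \frac{1}{- \frac{1}{6} - 1} = -66 - \frac{1}{- \frac{7}{6}} = -66 - - \frac{6}{7} = -66 + \frac{6}{7} = - \frac{456}{7} \approx -65.143$)
$f A{\left(T{\left(w{\left(0 \right)} \right)},-25 \right)} = \left(- \frac{456}{7}\right) \left(-23\right) = \frac{10488}{7}$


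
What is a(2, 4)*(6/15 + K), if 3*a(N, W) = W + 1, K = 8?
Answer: 14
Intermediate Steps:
a(N, W) = 1/3 + W/3 (a(N, W) = (W + 1)/3 = (1 + W)/3 = 1/3 + W/3)
a(2, 4)*(6/15 + K) = (1/3 + (1/3)*4)*(6/15 + 8) = (1/3 + 4/3)*(6*(1/15) + 8) = 5*(2/5 + 8)/3 = (5/3)*(42/5) = 14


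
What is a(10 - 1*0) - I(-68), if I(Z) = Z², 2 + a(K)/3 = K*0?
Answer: -4630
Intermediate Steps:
a(K) = -6 (a(K) = -6 + 3*(K*0) = -6 + 3*0 = -6 + 0 = -6)
a(10 - 1*0) - I(-68) = -6 - 1*(-68)² = -6 - 1*4624 = -6 - 4624 = -4630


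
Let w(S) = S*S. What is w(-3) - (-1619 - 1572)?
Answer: 3200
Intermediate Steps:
w(S) = S²
w(-3) - (-1619 - 1572) = (-3)² - (-1619 - 1572) = 9 - 1*(-3191) = 9 + 3191 = 3200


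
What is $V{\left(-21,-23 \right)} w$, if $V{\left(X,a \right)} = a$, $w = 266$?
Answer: $-6118$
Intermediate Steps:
$V{\left(-21,-23 \right)} w = \left(-23\right) 266 = -6118$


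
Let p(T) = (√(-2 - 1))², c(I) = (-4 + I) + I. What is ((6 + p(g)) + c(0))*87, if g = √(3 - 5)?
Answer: -87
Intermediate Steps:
g = I*√2 (g = √(-2) = I*√2 ≈ 1.4142*I)
c(I) = -4 + 2*I
p(T) = -3 (p(T) = (√(-3))² = (I*√3)² = -3)
((6 + p(g)) + c(0))*87 = ((6 - 3) + (-4 + 2*0))*87 = (3 + (-4 + 0))*87 = (3 - 4)*87 = -1*87 = -87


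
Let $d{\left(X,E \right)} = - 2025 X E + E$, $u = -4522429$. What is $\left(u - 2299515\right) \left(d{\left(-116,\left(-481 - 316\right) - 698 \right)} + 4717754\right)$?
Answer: $2363525540384504$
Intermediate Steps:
$d{\left(X,E \right)} = E - 2025 E X$ ($d{\left(X,E \right)} = - 2025 E X + E = E - 2025 E X$)
$\left(u - 2299515\right) \left(d{\left(-116,\left(-481 - 316\right) - 698 \right)} + 4717754\right) = \left(-4522429 - 2299515\right) \left(\left(\left(-481 - 316\right) - 698\right) \left(1 - -234900\right) + 4717754\right) = - 6821944 \left(\left(-797 - 698\right) \left(1 + 234900\right) + 4717754\right) = - 6821944 \left(\left(-1495\right) 234901 + 4717754\right) = - 6821944 \left(-351176995 + 4717754\right) = \left(-6821944\right) \left(-346459241\right) = 2363525540384504$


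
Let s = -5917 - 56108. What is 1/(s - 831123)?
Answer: -1/893148 ≈ -1.1196e-6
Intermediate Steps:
s = -62025
1/(s - 831123) = 1/(-62025 - 831123) = 1/(-893148) = -1/893148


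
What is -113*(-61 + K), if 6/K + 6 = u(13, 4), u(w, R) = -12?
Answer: 20792/3 ≈ 6930.7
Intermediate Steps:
K = -⅓ (K = 6/(-6 - 12) = 6/(-18) = 6*(-1/18) = -⅓ ≈ -0.33333)
-113*(-61 + K) = -113*(-61 - ⅓) = -113*(-184/3) = 20792/3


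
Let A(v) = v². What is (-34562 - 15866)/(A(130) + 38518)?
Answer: -25214/27709 ≈ -0.90996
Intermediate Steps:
(-34562 - 15866)/(A(130) + 38518) = (-34562 - 15866)/(130² + 38518) = -50428/(16900 + 38518) = -50428/55418 = -50428*1/55418 = -25214/27709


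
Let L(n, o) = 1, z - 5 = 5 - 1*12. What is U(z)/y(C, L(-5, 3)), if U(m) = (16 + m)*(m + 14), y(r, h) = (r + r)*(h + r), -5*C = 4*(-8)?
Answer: 525/296 ≈ 1.7736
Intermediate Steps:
z = -2 (z = 5 + (5 - 1*12) = 5 + (5 - 12) = 5 - 7 = -2)
C = 32/5 (C = -4*(-8)/5 = -⅕*(-32) = 32/5 ≈ 6.4000)
y(r, h) = 2*r*(h + r) (y(r, h) = (2*r)*(h + r) = 2*r*(h + r))
U(m) = (14 + m)*(16 + m) (U(m) = (16 + m)*(14 + m) = (14 + m)*(16 + m))
U(z)/y(C, L(-5, 3)) = (224 + (-2)² + 30*(-2))/((2*(32/5)*(1 + 32/5))) = (224 + 4 - 60)/((2*(32/5)*(37/5))) = 168/(2368/25) = 168*(25/2368) = 525/296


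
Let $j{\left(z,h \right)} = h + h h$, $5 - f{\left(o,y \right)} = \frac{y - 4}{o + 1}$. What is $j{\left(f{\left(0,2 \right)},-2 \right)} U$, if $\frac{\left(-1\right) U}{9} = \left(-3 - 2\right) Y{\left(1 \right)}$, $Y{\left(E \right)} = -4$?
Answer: $-360$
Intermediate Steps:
$f{\left(o,y \right)} = 5 - \frac{-4 + y}{1 + o}$ ($f{\left(o,y \right)} = 5 - \frac{y - 4}{o + 1} = 5 - \frac{-4 + y}{1 + o}$)
$j{\left(z,h \right)} = h + h^{2}$
$U = -180$ ($U = - 9 \left(-3 - 2\right) \left(-4\right) = - 9 \left(\left(-5\right) \left(-4\right)\right) = \left(-9\right) 20 = -180$)
$j{\left(f{\left(0,2 \right)},-2 \right)} U = - 2 \left(1 - 2\right) \left(-180\right) = \left(-2\right) \left(-1\right) \left(-180\right) = 2 \left(-180\right) = -360$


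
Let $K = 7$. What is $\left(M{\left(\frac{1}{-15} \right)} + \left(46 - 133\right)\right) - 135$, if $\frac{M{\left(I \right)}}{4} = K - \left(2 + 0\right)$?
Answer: $-202$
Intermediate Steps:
$M{\left(I \right)} = 20$ ($M{\left(I \right)} = 4 \left(7 - \left(2 + 0\right)\right) = 4 \left(7 - 2\right) = 4 \cdot 5 = 20$)
$\left(M{\left(\frac{1}{-15} \right)} + \left(46 - 133\right)\right) - 135 = \left(20 + \left(46 - 133\right)\right) - 135 = \left(20 - 87\right) - 135 = -67 - 135 = -202$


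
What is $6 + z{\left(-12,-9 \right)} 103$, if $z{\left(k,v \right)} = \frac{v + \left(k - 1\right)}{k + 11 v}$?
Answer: $\frac{2932}{111} \approx 26.414$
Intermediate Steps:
$z{\left(k,v \right)} = \frac{-1 + k + v}{k + 11 v}$ ($z{\left(k,v \right)} = \frac{v + \left(k - 1\right)}{k + 11 v} = \frac{v + \left(-1 + k\right)}{k + 11 v} = \frac{-1 + k + v}{k + 11 v}$)
$6 + z{\left(-12,-9 \right)} 103 = 6 + \frac{-1 - 12 - 9}{-12 + 11 \left(-9\right)} 103 = 6 + \frac{1}{-12 - 99} \left(-22\right) 103 = 6 + \frac{1}{-111} \left(-22\right) 103 = 6 + \left(- \frac{1}{111}\right) \left(-22\right) 103 = 6 + \frac{22}{111} \cdot 103 = 6 + \frac{2266}{111} = \frac{2932}{111}$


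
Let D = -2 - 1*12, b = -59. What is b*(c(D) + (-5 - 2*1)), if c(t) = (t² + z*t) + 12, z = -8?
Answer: -18467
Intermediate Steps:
D = -14 (D = -2 - 12 = -14)
c(t) = 12 + t² - 8*t (c(t) = (t² - 8*t) + 12 = 12 + t² - 8*t)
b*(c(D) + (-5 - 2*1)) = -59*((12 + (-14)² - 8*(-14)) + (-5 - 2*1)) = -59*((12 + 196 + 112) + (-5 - 2)) = -59*(320 - 7) = -59*313 = -18467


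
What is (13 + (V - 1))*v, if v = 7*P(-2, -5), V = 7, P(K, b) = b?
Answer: -665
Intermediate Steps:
v = -35 (v = 7*(-5) = -35)
(13 + (V - 1))*v = (13 + (7 - 1))*(-35) = (13 + 6)*(-35) = 19*(-35) = -665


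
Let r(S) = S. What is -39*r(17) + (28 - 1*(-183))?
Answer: -452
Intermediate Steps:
-39*r(17) + (28 - 1*(-183)) = -39*17 + (28 - 1*(-183)) = -663 + (28 + 183) = -663 + 211 = -452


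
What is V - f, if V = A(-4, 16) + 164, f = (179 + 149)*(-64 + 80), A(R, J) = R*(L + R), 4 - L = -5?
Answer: -5104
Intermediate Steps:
L = 9 (L = 4 - 1*(-5) = 4 + 5 = 9)
A(R, J) = R*(9 + R)
f = 5248 (f = 328*16 = 5248)
V = 144 (V = -4*(9 - 4) + 164 = -4*5 + 164 = -20 + 164 = 144)
V - f = 144 - 1*5248 = 144 - 5248 = -5104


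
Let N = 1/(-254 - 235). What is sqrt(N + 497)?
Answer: 2*sqrt(29710662)/489 ≈ 22.293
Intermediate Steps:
N = -1/489 (N = 1/(-489) = -1/489 ≈ -0.0020450)
sqrt(N + 497) = sqrt(-1/489 + 497) = sqrt(243032/489) = 2*sqrt(29710662)/489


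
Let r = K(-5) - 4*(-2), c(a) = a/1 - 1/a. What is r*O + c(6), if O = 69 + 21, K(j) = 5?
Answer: 7055/6 ≈ 1175.8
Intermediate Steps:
c(a) = a - 1/a (c(a) = a*1 - 1/a = a - 1/a)
r = 13 (r = 5 - 4*(-2) = 5 + 8 = 13)
O = 90
r*O + c(6) = 13*90 + (6 - 1/6) = 1170 + (6 - 1*⅙) = 1170 + (6 - ⅙) = 1170 + 35/6 = 7055/6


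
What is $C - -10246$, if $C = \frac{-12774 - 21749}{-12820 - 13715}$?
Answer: $\frac{271912133}{26535} \approx 10247.0$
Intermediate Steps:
$C = \frac{34523}{26535}$ ($C = - \frac{34523}{-26535} = \left(-34523\right) \left(- \frac{1}{26535}\right) = \frac{34523}{26535} \approx 1.301$)
$C - -10246 = \frac{34523}{26535} - -10246 = \frac{34523}{26535} + 10246 = \frac{271912133}{26535}$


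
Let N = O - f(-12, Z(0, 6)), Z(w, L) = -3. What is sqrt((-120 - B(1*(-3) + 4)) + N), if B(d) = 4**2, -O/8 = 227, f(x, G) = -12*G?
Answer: 2*I*sqrt(497) ≈ 44.587*I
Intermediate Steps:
O = -1816 (O = -8*227 = -1816)
B(d) = 16
N = -1852 (N = -1816 - (-12)*(-3) = -1816 - 1*36 = -1816 - 36 = -1852)
sqrt((-120 - B(1*(-3) + 4)) + N) = sqrt((-120 - 1*16) - 1852) = sqrt((-120 - 16) - 1852) = sqrt(-136 - 1852) = sqrt(-1988) = 2*I*sqrt(497)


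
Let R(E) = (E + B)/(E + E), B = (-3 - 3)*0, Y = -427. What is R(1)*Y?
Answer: -427/2 ≈ -213.50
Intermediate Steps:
B = 0 (B = -6*0 = 0)
R(E) = ½ (R(E) = (E + 0)/(E + E) = E/((2*E)) = E*(1/(2*E)) = ½)
R(1)*Y = (½)*(-427) = -427/2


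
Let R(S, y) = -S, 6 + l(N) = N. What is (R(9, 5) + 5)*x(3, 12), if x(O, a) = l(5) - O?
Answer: 16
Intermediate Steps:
l(N) = -6 + N
x(O, a) = -1 - O (x(O, a) = (-6 + 5) - O = -1 - O)
(R(9, 5) + 5)*x(3, 12) = (-1*9 + 5)*(-1 - 1*3) = (-9 + 5)*(-1 - 3) = -4*(-4) = 16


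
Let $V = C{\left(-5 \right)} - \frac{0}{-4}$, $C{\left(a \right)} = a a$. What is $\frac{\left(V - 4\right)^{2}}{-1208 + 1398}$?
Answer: $\frac{441}{190} \approx 2.3211$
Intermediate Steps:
$C{\left(a \right)} = a^{2}$
$V = 25$ ($V = \left(-5\right)^{2} - \frac{0}{-4} = 25 - 0 \left(- \frac{1}{4}\right) = 25 - 0 = 25 + 0 = 25$)
$\frac{\left(V - 4\right)^{2}}{-1208 + 1398} = \frac{\left(25 - 4\right)^{2}}{-1208 + 1398} = \frac{21^{2}}{190} = 441 \cdot \frac{1}{190} = \frac{441}{190}$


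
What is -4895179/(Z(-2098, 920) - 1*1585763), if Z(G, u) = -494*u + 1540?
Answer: 4895179/2038703 ≈ 2.4011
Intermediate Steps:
Z(G, u) = 1540 - 494*u
-4895179/(Z(-2098, 920) - 1*1585763) = -4895179/((1540 - 494*920) - 1*1585763) = -4895179/((1540 - 454480) - 1585763) = -4895179/(-452940 - 1585763) = -4895179/(-2038703) = -4895179*(-1/2038703) = 4895179/2038703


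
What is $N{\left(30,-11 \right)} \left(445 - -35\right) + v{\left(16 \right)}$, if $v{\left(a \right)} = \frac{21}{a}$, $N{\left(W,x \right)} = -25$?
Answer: $- \frac{191979}{16} \approx -11999.0$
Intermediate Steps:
$N{\left(30,-11 \right)} \left(445 - -35\right) + v{\left(16 \right)} = - 25 \left(445 - -35\right) + \frac{21}{16} = - 25 \left(445 + 35\right) + 21 \cdot \frac{1}{16} = \left(-25\right) 480 + \frac{21}{16} = -12000 + \frac{21}{16} = - \frac{191979}{16}$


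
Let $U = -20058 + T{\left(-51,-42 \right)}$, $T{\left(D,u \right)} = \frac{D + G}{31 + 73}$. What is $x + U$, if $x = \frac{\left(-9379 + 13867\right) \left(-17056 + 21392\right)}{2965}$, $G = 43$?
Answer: $- \frac{520158991}{38545} \approx -13495.0$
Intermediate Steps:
$T{\left(D,u \right)} = \frac{43}{104} + \frac{D}{104}$ ($T{\left(D,u \right)} = \frac{D + 43}{31 + 73} = \frac{43 + D}{104} = \left(43 + D\right) \frac{1}{104} = \frac{43}{104} + \frac{D}{104}$)
$U = - \frac{260755}{13}$ ($U = -20058 + \left(\frac{43}{104} + \frac{1}{104} \left(-51\right)\right) = -20058 + \left(\frac{43}{104} - \frac{51}{104}\right) = -20058 - \frac{1}{13} = - \frac{260755}{13} \approx -20058.0$)
$x = \frac{19459968}{2965}$ ($x = 4488 \cdot 4336 \cdot \frac{1}{2965} = 19459968 \cdot \frac{1}{2965} = \frac{19459968}{2965} \approx 6563.2$)
$x + U = \frac{19459968}{2965} - \frac{260755}{13} = - \frac{520158991}{38545}$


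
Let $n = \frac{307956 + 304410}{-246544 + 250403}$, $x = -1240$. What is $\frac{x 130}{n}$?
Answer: $- \frac{311035400}{306183} \approx -1015.8$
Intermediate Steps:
$n = \frac{612366}{3859} \approx 158.69$
$\frac{x 130}{n} = \frac{\left(-1240\right) 130}{\frac{612366}{3859}} = \left(-161200\right) \frac{3859}{612366} = - \frac{311035400}{306183}$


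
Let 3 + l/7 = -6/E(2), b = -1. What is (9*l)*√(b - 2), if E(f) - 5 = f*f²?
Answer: -2835*I*√3/13 ≈ -377.72*I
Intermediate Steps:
E(f) = 5 + f³ (E(f) = 5 + f*f² = 5 + f³)
l = -315/13 (l = -21 + 7*(-6/(5 + 2³)) = -21 + 7*(-6/(5 + 8)) = -21 + 7*(-6/13) = -21 - 42/13 = -315/13 ≈ -24.231)
(9*l)*√(b - 2) = (9*(-315/13))*√(-1 - 2) = -2835*I*√3/13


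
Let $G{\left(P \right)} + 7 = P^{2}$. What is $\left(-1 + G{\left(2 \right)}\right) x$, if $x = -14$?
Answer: $56$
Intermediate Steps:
$G{\left(P \right)} = -7 + P^{2}$
$\left(-1 + G{\left(2 \right)}\right) x = \left(-1 - \left(7 - 2^{2}\right)\right) \left(-14\right) = \left(-1 + \left(-7 + 4\right)\right) \left(-14\right) = \left(-1 - 3\right) \left(-14\right) = \left(-4\right) \left(-14\right) = 56$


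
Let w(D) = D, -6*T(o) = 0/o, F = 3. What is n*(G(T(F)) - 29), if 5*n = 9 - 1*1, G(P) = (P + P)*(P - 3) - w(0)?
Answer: -232/5 ≈ -46.400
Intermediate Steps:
T(o) = 0 (T(o) = -0/o = -⅙*0 = 0)
G(P) = 2*P*(-3 + P) (G(P) = (P + P)*(P - 3) - 1*0 = (2*P)*(-3 + P) + 0 = 2*P*(-3 + P) + 0 = 2*P*(-3 + P))
n = 8/5 (n = (9 - 1*1)/5 = (9 - 1)/5 = (⅕)*8 = 8/5 ≈ 1.6000)
n*(G(T(F)) - 29) = 8*(2*0*(-3 + 0) - 29)/5 = 8*(2*0*(-3) - 29)/5 = 8*(0 - 29)/5 = (8/5)*(-29) = -232/5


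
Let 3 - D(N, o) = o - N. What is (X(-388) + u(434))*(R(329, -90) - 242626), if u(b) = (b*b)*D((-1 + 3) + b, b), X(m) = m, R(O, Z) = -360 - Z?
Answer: -228660351232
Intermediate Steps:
D(N, o) = 3 + N - o (D(N, o) = 3 - (o - N) = 3 + (N - o) = 3 + N - o)
u(b) = 5*b² (u(b) = (b*b)*(3 + ((-1 + 3) + b) - b) = b²*(3 + (2 + b) - b) = b²*5 = 5*b²)
(X(-388) + u(434))*(R(329, -90) - 242626) = (-388 + 5*434²)*((-360 - 1*(-90)) - 242626) = (-388 + 5*188356)*((-360 + 90) - 242626) = (-388 + 941780)*(-270 - 242626) = 941392*(-242896) = -228660351232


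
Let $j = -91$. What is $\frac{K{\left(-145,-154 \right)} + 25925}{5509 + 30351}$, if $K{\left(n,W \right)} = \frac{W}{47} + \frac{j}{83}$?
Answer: $\frac{50558183}{69944930} \approx 0.72283$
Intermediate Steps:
$K{\left(n,W \right)} = - \frac{91}{83} + \frac{W}{47}$ ($K{\left(n,W \right)} = \frac{W}{47} - \frac{91}{83} = - \frac{91}{83} + \frac{W}{47}$)
$\frac{K{\left(-145,-154 \right)} + 25925}{5509 + 30351} = \frac{\left(- \frac{91}{83} + \frac{1}{47} \left(-154\right)\right) + 25925}{5509 + 30351} = \frac{\left(- \frac{91}{83} - \frac{154}{47}\right) + 25925}{35860} = \left(- \frac{17059}{3901} + 25925\right) \frac{1}{35860} = \frac{101116366}{3901} \cdot \frac{1}{35860} = \frac{50558183}{69944930}$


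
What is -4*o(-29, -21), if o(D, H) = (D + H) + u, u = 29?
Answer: 84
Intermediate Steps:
o(D, H) = 29 + D + H (o(D, H) = (D + H) + 29 = 29 + D + H)
-4*o(-29, -21) = -4*(29 - 29 - 21) = -4*(-21) = 84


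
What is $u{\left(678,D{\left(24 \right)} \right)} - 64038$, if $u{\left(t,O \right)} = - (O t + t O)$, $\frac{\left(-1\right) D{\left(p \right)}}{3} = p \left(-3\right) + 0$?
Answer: $-356934$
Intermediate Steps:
$D{\left(p \right)} = 9 p$ ($D{\left(p \right)} = - 3 \left(p \left(-3\right) + 0\right) = - 3 \left(- 3 p + 0\right) = - 3 \left(- 3 p\right) = 9 p$)
$u{\left(t,O \right)} = - 2 O t$ ($u{\left(t,O \right)} = - (O t + O t) = - 2 O t$)
$u{\left(678,D{\left(24 \right)} \right)} - 64038 = \left(-2\right) 9 \cdot 24 \cdot 678 - 64038 = \left(-2\right) 216 \cdot 678 - 64038 = -292896 - 64038 = -356934$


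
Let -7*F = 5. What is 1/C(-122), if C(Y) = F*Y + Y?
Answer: -7/244 ≈ -0.028689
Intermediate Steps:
F = -5/7 (F = -1/7*5 = -5/7 ≈ -0.71429)
C(Y) = 2*Y/7 (C(Y) = -5*Y/7 + Y = 2*Y/7)
1/C(-122) = 1/((2/7)*(-122)) = 1/(-244/7) = -7/244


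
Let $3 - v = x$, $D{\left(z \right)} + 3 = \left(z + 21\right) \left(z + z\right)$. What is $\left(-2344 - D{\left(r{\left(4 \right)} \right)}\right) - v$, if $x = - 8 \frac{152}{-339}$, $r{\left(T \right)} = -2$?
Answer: $- \frac{767636}{339} \approx -2264.4$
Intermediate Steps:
$D{\left(z \right)} = -3 + 2 z \left(21 + z\right)$ ($D{\left(z \right)} = -3 + \left(z + 21\right) \left(z + z\right) = -3 + \left(21 + z\right) 2 z = -3 + 2 z \left(21 + z\right)$)
$x = \frac{1216}{339}$ ($x = - 8 \cdot 152 \left(- \frac{1}{339}\right) = - \frac{8 \left(-152\right)}{339} = \left(-1\right) \left(- \frac{1216}{339}\right) = \frac{1216}{339} \approx 3.587$)
$v = - \frac{199}{339}$ ($v = 3 - \frac{1216}{339} = - \frac{199}{339} \approx -0.58702$)
$\left(-2344 - D{\left(r{\left(4 \right)} \right)}\right) - v = \left(-2344 - \left(-3 + 2 \left(-2\right)^{2} + 42 \left(-2\right)\right)\right) - - \frac{199}{339} = \left(-2344 - \left(-3 + 2 \cdot 4 - 84\right)\right) + \frac{199}{339} = \left(-2344 - \left(-3 + 8 - 84\right)\right) + \frac{199}{339} = \left(-2344 - -79\right) + \frac{199}{339} = \left(-2344 + 79\right) + \frac{199}{339} = -2265 + \frac{199}{339} = - \frac{767636}{339}$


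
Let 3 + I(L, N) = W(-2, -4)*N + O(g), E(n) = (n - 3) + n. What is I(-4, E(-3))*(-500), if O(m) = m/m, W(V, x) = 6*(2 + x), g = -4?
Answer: -53000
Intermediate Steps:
W(V, x) = 12 + 6*x
E(n) = -3 + 2*n (E(n) = (-3 + n) + n = -3 + 2*n)
O(m) = 1
I(L, N) = -2 - 12*N (I(L, N) = -3 + ((12 + 6*(-4))*N + 1) = -3 + ((12 - 24)*N + 1) = -3 + (-12*N + 1) = -3 + (1 - 12*N) = -2 - 12*N)
I(-4, E(-3))*(-500) = (-2 - 12*(-3 + 2*(-3)))*(-500) = (-2 - 12*(-3 - 6))*(-500) = (-2 - 12*(-9))*(-500) = (-2 + 108)*(-500) = 106*(-500) = -53000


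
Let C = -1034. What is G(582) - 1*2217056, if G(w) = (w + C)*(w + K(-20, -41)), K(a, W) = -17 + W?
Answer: -2453904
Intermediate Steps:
G(w) = (-1034 + w)*(-58 + w) (G(w) = (w - 1034)*(w + (-17 - 41)) = (-1034 + w)*(w - 58) = (-1034 + w)*(-58 + w))
G(582) - 1*2217056 = (59972 + 582² - 1092*582) - 1*2217056 = (59972 + 338724 - 635544) - 2217056 = -236848 - 2217056 = -2453904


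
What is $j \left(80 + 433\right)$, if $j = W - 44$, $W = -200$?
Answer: $-125172$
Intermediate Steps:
$j = -244$ ($j = -200 - 44 = -244$)
$j \left(80 + 433\right) = - 244 \left(80 + 433\right) = \left(-244\right) 513 = -125172$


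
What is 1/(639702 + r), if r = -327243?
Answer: 1/312459 ≈ 3.2004e-6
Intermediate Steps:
1/(639702 + r) = 1/(639702 - 327243) = 1/312459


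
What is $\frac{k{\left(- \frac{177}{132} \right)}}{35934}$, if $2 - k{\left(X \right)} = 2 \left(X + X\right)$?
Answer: $\frac{27}{131758} \approx 0.00020492$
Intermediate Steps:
$k{\left(X \right)} = 2 - 4 X$ ($k{\left(X \right)} = 2 - 2 \left(X + X\right) = 2 - 2 \cdot 2 X = 2 - 4 X$)
$\frac{k{\left(- \frac{177}{132} \right)}}{35934} = \frac{2 - 4 \left(- \frac{177}{132}\right)}{35934} = \left(2 - 4 \left(\left(-177\right) \frac{1}{132}\right)\right) \frac{1}{35934} = \left(2 - - \frac{59}{11}\right) \frac{1}{35934} = \left(2 + \frac{59}{11}\right) \frac{1}{35934} = \frac{81}{11} \cdot \frac{1}{35934} = \frac{27}{131758}$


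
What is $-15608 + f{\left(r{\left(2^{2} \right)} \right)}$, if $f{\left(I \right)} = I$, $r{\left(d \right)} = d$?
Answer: $-15604$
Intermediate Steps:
$-15608 + f{\left(r{\left(2^{2} \right)} \right)} = -15608 + 2^{2} = -15608 + 4 = -15604$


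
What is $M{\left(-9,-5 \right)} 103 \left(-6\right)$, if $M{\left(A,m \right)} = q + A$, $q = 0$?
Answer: $5562$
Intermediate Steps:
$M{\left(A,m \right)} = A$ ($M{\left(A,m \right)} = 0 + A = A$)
$M{\left(-9,-5 \right)} 103 \left(-6\right) = \left(-9\right) 103 \left(-6\right) = \left(-927\right) \left(-6\right) = 5562$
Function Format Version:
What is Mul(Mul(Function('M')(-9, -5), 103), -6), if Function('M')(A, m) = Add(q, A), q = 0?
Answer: 5562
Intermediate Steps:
Function('M')(A, m) = A (Function('M')(A, m) = Add(0, A) = A)
Mul(Mul(Function('M')(-9, -5), 103), -6) = Mul(Mul(-9, 103), -6) = Mul(-927, -6) = 5562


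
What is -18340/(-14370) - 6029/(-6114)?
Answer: 6625583/2928606 ≈ 2.2624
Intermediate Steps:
-18340/(-14370) - 6029/(-6114) = -18340*(-1/14370) - 6029*(-1/6114) = 1834/1437 + 6029/6114 = 6625583/2928606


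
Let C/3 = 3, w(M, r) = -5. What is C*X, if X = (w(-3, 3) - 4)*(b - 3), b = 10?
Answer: -567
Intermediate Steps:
C = 9 (C = 3*3 = 9)
X = -63 (X = (-5 - 4)*(10 - 3) = -9*7 = -63)
C*X = 9*(-63) = -567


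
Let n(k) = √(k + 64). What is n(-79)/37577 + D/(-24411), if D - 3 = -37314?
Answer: 12437/8137 + I*√15/37577 ≈ 1.5285 + 0.00010307*I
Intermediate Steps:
n(k) = √(64 + k)
D = -37311 (D = 3 - 37314 = -37311)
n(-79)/37577 + D/(-24411) = √(64 - 79)/37577 - 37311/(-24411) = √(-15)*(1/37577) - 37311*(-1/24411) = (I*√15)*(1/37577) + 12437/8137 = I*√15/37577 + 12437/8137 = 12437/8137 + I*√15/37577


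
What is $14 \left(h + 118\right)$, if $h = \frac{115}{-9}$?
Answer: $\frac{13258}{9} \approx 1473.1$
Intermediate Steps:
$h = - \frac{115}{9}$ ($h = 115 \left(- \frac{1}{9}\right) = - \frac{115}{9} \approx -12.778$)
$14 \left(h + 118\right) = 14 \left(- \frac{115}{9} + 118\right) = 14 \cdot \frac{947}{9} = \frac{13258}{9}$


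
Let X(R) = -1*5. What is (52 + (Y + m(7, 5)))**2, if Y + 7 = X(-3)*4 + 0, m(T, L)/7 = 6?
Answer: 4489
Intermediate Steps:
X(R) = -5
m(T, L) = 42 (m(T, L) = 7*6 = 42)
Y = -27 (Y = -7 + (-5*4 + 0) = -7 + (-20 + 0) = -7 - 20 = -27)
(52 + (Y + m(7, 5)))**2 = (52 + (-27 + 42))**2 = (52 + 15)**2 = 67**2 = 4489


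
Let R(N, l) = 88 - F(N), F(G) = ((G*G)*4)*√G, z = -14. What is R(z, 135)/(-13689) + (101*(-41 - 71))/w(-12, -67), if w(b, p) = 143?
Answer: -11912504/150579 + 784*I*√14/13689 ≈ -79.111 + 0.21429*I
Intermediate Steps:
F(G) = 4*G^(5/2) (F(G) = (G²*4)*√G = (4*G²)*√G = 4*G^(5/2))
R(N, l) = 88 - 4*N^(5/2)
R(z, 135)/(-13689) + (101*(-41 - 71))/w(-12, -67) = (88 - 784*I*√14)/(-13689) + (101*(-41 - 71))/143 = (88 - 784*I*√14)*(-1/13689) + (101*(-112))*(1/143) = (88 - 784*I*√14)*(-1/13689) - 11312*1/143 = (-88/13689 + 784*I*√14/13689) - 11312/143 = -11912504/150579 + 784*I*√14/13689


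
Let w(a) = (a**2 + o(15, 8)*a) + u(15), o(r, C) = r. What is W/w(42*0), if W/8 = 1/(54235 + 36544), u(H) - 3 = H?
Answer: 4/817011 ≈ 4.8959e-6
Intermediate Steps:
u(H) = 3 + H
w(a) = 18 + a**2 + 15*a (w(a) = (a**2 + 15*a) + (3 + 15) = (a**2 + 15*a) + 18 = 18 + a**2 + 15*a)
W = 8/90779 (W = 8/(54235 + 36544) = 8/90779 ≈ 8.8126e-5)
W/w(42*0) = 8/(90779*(18 + (42*0)**2 + 15*(42*0))) = 8/(90779*(18 + 0**2 + 15*0)) = 8/(90779*(18 + 0 + 0)) = (8/90779)/18 = (8/90779)*(1/18) = 4/817011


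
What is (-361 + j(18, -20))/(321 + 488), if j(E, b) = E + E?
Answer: -325/809 ≈ -0.40173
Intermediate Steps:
j(E, b) = 2*E
(-361 + j(18, -20))/(321 + 488) = (-361 + 2*18)/(321 + 488) = (-361 + 36)/809 = -325*1/809 = -325/809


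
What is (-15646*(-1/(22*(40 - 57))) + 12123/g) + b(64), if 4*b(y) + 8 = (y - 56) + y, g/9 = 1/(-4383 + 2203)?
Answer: -549122851/187 ≈ -2.9365e+6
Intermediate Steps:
g = -9/2180 (g = 9/(-4383 + 2203) = 9/(-2180) = 9*(-1/2180) = -9/2180 ≈ -0.0041284)
b(y) = -16 + y/2 (b(y) = -2 + ((y - 56) + y)/4 = -2 + ((-56 + y) + y)/4 = -2 + (-56 + 2*y)/4 = -2 + (-14 + y/2) = -16 + y/2)
(-15646*(-1/(22*(40 - 57))) + 12123/g) + b(64) = (-15646*(-1/(22*(40 - 57))) + 12123/(-9/2180)) + (-16 + (1/2)*64) = (-15646/((-17*(-22))) + 12123*(-2180/9)) + (-16 + 32) = (-15646/374 - 2936460) + 16 = (-15646*1/374 - 2936460) + 16 = (-7823/187 - 2936460) + 16 = -549125843/187 + 16 = -549122851/187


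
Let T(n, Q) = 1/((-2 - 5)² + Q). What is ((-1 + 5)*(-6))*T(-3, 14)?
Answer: -8/21 ≈ -0.38095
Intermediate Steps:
T(n, Q) = 1/(49 + Q) (T(n, Q) = 1/((-7)² + Q) = 1/(49 + Q))
((-1 + 5)*(-6))*T(-3, 14) = ((-1 + 5)*(-6))/(49 + 14) = (4*(-6))/63 = -24*1/63 = -8/21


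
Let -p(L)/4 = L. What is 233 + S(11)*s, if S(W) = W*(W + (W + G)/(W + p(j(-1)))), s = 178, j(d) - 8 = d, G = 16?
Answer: 317241/17 ≈ 18661.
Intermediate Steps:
j(d) = 8 + d
p(L) = -4*L
S(W) = W*(W + (16 + W)/(-28 + W)) (S(W) = W*(W + (W + 16)/(W - 4*(8 - 1))) = W*(W + (16 + W)/(W - 4*7)) = W*(W + (16 + W)/(W - 28)) = W*(W + (16 + W)/(-28 + W)))
233 + S(11)*s = 233 + (11*(16 + 11² - 27*11)/(-28 + 11))*178 = 233 + (11*(16 + 121 - 297)/(-17))*178 = 233 + (11*(-1/17)*(-160))*178 = 233 + (1760/17)*178 = 233 + 313280/17 = 317241/17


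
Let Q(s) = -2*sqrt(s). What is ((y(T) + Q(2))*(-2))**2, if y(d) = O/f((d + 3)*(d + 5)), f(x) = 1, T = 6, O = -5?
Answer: 132 + 80*sqrt(2) ≈ 245.14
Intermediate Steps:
y(d) = -5 (y(d) = -5/1 = -5*1 = -5)
((y(T) + Q(2))*(-2))**2 = ((-5 - 2*sqrt(2))*(-2))**2 = (10 + 4*sqrt(2))**2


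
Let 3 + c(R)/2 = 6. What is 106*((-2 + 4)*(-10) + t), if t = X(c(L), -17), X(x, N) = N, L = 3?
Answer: -3922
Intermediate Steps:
c(R) = 6 (c(R) = -6 + 2*6 = -6 + 12 = 6)
t = -17
106*((-2 + 4)*(-10) + t) = 106*((-2 + 4)*(-10) - 17) = 106*(2*(-10) - 17) = 106*(-20 - 17) = 106*(-37) = -3922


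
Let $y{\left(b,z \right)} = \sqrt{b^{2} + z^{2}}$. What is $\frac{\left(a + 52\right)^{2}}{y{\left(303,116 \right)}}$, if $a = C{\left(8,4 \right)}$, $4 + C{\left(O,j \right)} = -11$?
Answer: $\frac{37 \sqrt{105265}}{2845} \approx 4.2195$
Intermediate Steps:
$C{\left(O,j \right)} = -15$ ($C{\left(O,j \right)} = -4 - 11 = -15$)
$a = -15$
$\frac{\left(a + 52\right)^{2}}{y{\left(303,116 \right)}} = \frac{\left(-15 + 52\right)^{2}}{\sqrt{303^{2} + 116^{2}}} = \frac{37^{2}}{\sqrt{91809 + 13456}} = \frac{1369}{\sqrt{105265}} = 1369 \frac{\sqrt{105265}}{105265} = \frac{37 \sqrt{105265}}{2845}$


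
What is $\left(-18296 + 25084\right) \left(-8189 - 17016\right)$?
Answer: $-171091540$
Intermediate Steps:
$\left(-18296 + 25084\right) \left(-8189 - 17016\right) = 6788 \left(-25205\right) = -171091540$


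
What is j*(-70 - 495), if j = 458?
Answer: -258770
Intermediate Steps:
j*(-70 - 495) = 458*(-70 - 495) = 458*(-565) = -258770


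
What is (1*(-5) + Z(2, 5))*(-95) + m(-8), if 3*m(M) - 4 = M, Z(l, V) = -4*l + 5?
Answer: 2276/3 ≈ 758.67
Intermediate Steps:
Z(l, V) = 5 - 4*l
m(M) = 4/3 + M/3
(1*(-5) + Z(2, 5))*(-95) + m(-8) = (1*(-5) + (5 - 4*2))*(-95) + (4/3 + (1/3)*(-8)) = (-5 + (5 - 8))*(-95) + (4/3 - 8/3) = (-5 - 3)*(-95) - 4/3 = -8*(-95) - 4/3 = 760 - 4/3 = 2276/3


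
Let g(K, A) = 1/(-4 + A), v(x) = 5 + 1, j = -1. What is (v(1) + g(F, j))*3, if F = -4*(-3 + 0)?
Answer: 87/5 ≈ 17.400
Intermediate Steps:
v(x) = 6
F = 12 (F = -4*(-3) = 12)
(v(1) + g(F, j))*3 = (6 + 1/(-4 - 1))*3 = (6 + 1/(-5))*3 = (6 - 1/5)*3 = (29/5)*3 = 87/5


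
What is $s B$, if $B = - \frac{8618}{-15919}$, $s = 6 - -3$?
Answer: $\frac{77562}{15919} \approx 4.8723$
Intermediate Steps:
$s = 9$ ($s = 6 + 3 = 9$)
$B = \frac{8618}{15919}$ ($B = \left(-8618\right) \left(- \frac{1}{15919}\right) = \frac{8618}{15919} \approx 0.54137$)
$s B = 9 \cdot \frac{8618}{15919} = \frac{77562}{15919}$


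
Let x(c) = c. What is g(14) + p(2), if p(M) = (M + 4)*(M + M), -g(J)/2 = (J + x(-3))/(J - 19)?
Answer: 142/5 ≈ 28.400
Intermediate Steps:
g(J) = -2*(-3 + J)/(-19 + J) (g(J) = -2*(J - 3)/(J - 19) = -2*(-3 + J)/(-19 + J))
p(M) = 2*M*(4 + M) (p(M) = (4 + M)*(2*M) = 2*M*(4 + M))
g(14) + p(2) = 2*(3 - 1*14)/(-19 + 14) + 2*2*(4 + 2) = 2*(3 - 14)/(-5) + 2*2*6 = 2*(-⅕)*(-11) + 24 = 22/5 + 24 = 142/5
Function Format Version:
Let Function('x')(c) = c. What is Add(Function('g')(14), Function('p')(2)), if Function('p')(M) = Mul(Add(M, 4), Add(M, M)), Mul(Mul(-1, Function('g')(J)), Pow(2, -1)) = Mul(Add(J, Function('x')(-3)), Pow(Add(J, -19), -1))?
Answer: Rational(142, 5) ≈ 28.400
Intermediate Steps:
Function('g')(J) = Mul(-2, Pow(Add(-19, J), -1), Add(-3, J)) (Function('g')(J) = Mul(-2, Mul(Add(J, -3), Pow(Add(J, -19), -1))) = Mul(-2, Mul(Add(-3, J), Pow(Add(-19, J), -1))) = Mul(-2, Mul(Pow(Add(-19, J), -1), Add(-3, J))) = Mul(-2, Pow(Add(-19, J), -1), Add(-3, J)))
Function('p')(M) = Mul(2, M, Add(4, M)) (Function('p')(M) = Mul(Add(4, M), Mul(2, M)) = Mul(2, M, Add(4, M)))
Add(Function('g')(14), Function('p')(2)) = Add(Mul(2, Pow(Add(-19, 14), -1), Add(3, Mul(-1, 14))), Mul(2, 2, Add(4, 2))) = Add(Mul(2, Pow(-5, -1), Add(3, -14)), Mul(2, 2, 6)) = Add(Mul(2, Rational(-1, 5), -11), 24) = Add(Rational(22, 5), 24) = Rational(142, 5)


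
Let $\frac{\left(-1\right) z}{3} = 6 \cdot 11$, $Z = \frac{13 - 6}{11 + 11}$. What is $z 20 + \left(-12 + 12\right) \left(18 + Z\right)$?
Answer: $-3960$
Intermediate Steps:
$Z = \frac{7}{22} \approx 0.31818$
$z = -198$ ($z = - 3 \cdot 6 \cdot 11 = \left(-3\right) 66 = -198$)
$z 20 + \left(-12 + 12\right) \left(18 + Z\right) = \left(-198\right) 20 + \left(-12 + 12\right) \left(18 + \frac{7}{22}\right) = -3960 + 0 \cdot \frac{403}{22} = -3960 + 0 = -3960$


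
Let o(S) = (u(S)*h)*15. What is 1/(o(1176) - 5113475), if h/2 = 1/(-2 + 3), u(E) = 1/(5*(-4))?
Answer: -2/10226953 ≈ -1.9556e-7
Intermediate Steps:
u(E) = -1/20 (u(E) = 1/(-20) = -1/20)
h = 2 (h = 2/(-2 + 3) = 2/1 = 2*1 = 2)
o(S) = -3/2 (o(S) = -1/20*2*15 = -⅒*15 = -3/2)
1/(o(1176) - 5113475) = 1/(-3/2 - 5113475) = 1/(-10226953/2) = -2/10226953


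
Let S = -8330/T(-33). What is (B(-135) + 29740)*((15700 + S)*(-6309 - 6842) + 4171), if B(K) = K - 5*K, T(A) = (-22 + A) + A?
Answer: -69184510015870/11 ≈ -6.2895e+12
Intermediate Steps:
T(A) = -22 + 2*A
S = 4165/44 (S = -8330/(-22 + 2*(-33)) = -8330/(-22 - 66) = -8330/(-88) = -8330*(-1/88) = 4165/44 ≈ 94.659)
B(K) = -4*K
(B(-135) + 29740)*((15700 + S)*(-6309 - 6842) + 4171) = (-4*(-135) + 29740)*((15700 + 4165/44)*(-6309 - 6842) + 4171) = (540 + 29740)*((694965/44)*(-13151) + 4171) = 30280*(-9139484715/44 + 4171) = 30280*(-9139301191/44) = -69184510015870/11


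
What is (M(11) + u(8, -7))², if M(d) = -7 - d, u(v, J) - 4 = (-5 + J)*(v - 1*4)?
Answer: 3844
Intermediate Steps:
u(v, J) = 4 + (-5 + J)*(-4 + v) (u(v, J) = 4 + (-5 + J)*(v - 1*4) = 4 + (-5 + J)*(v - 4) = 4 + (-5 + J)*(-4 + v))
(M(11) + u(8, -7))² = ((-7 - 1*11) + (24 - 5*8 - 4*(-7) - 7*8))² = ((-7 - 11) + (24 - 40 + 28 - 56))² = (-18 - 44)² = (-62)² = 3844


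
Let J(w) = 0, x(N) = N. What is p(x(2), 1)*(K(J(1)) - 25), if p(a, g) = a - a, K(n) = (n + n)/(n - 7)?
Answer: 0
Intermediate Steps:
K(n) = 2*n/(-7 + n) (K(n) = (2*n)/(-7 + n) = 2*n/(-7 + n))
p(a, g) = 0
p(x(2), 1)*(K(J(1)) - 25) = 0*(2*0/(-7 + 0) - 25) = 0*(2*0/(-7) - 25) = 0*(2*0*(-1/7) - 25) = 0*(0 - 25) = 0*(-25) = 0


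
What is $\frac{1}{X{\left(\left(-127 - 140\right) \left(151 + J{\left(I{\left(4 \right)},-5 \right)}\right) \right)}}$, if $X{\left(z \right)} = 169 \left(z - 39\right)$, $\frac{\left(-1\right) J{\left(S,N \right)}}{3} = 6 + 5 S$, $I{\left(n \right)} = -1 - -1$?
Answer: $- \frac{1}{6007950} \approx -1.6645 \cdot 10^{-7}$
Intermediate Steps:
$I{\left(n \right)} = 0$ ($I{\left(n \right)} = -1 + 1 = 0$)
$J{\left(S,N \right)} = -18 - 15 S$ ($J{\left(S,N \right)} = - 3 \left(6 + 5 S\right) = -18 - 15 S$)
$X{\left(z \right)} = -6591 + 169 z$ ($X{\left(z \right)} = 169 \left(-39 + z\right) = -6591 + 169 z$)
$\frac{1}{X{\left(\left(-127 - 140\right) \left(151 + J{\left(I{\left(4 \right)},-5 \right)}\right) \right)}} = \frac{1}{-6591 + 169 \left(-127 - 140\right) \left(151 - 18\right)} = \frac{1}{-6591 + 169 \left(- 267 \left(151 + \left(-18 + 0\right)\right)\right)} = \frac{1}{-6591 + 169 \left(- 267 \left(151 - 18\right)\right)} = \frac{1}{-6591 + 169 \left(\left(-267\right) 133\right)} = \frac{1}{-6591 + 169 \left(-35511\right)} = \frac{1}{-6591 - 6001359} = \frac{1}{-6007950} = - \frac{1}{6007950}$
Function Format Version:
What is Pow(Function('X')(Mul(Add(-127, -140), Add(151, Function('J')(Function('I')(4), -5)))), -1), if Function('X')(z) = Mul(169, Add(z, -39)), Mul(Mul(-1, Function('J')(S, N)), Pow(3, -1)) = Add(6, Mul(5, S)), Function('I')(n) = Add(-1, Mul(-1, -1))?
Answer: Rational(-1, 6007950) ≈ -1.6645e-7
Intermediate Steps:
Function('I')(n) = 0 (Function('I')(n) = Add(-1, 1) = 0)
Function('J')(S, N) = Add(-18, Mul(-15, S)) (Function('J')(S, N) = Mul(-3, Add(6, Mul(5, S))) = Add(-18, Mul(-15, S)))
Function('X')(z) = Add(-6591, Mul(169, z)) (Function('X')(z) = Mul(169, Add(-39, z)) = Add(-6591, Mul(169, z)))
Pow(Function('X')(Mul(Add(-127, -140), Add(151, Function('J')(Function('I')(4), -5)))), -1) = Pow(Add(-6591, Mul(169, Mul(Add(-127, -140), Add(151, Add(-18, Mul(-15, 0)))))), -1) = Pow(Add(-6591, Mul(169, Mul(-267, Add(151, Add(-18, 0))))), -1) = Pow(Add(-6591, Mul(169, Mul(-267, Add(151, -18)))), -1) = Pow(Add(-6591, Mul(169, Mul(-267, 133))), -1) = Pow(Add(-6591, Mul(169, -35511)), -1) = Pow(Add(-6591, -6001359), -1) = Pow(-6007950, -1) = Rational(-1, 6007950)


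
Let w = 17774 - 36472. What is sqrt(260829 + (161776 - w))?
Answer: 17*sqrt(1527) ≈ 664.31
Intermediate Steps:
w = -18698
sqrt(260829 + (161776 - w)) = sqrt(260829 + (161776 - 1*(-18698))) = sqrt(260829 + (161776 + 18698)) = sqrt(260829 + 180474) = sqrt(441303) = 17*sqrt(1527)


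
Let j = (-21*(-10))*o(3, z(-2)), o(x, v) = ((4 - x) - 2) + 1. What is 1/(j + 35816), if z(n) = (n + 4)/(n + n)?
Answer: 1/35816 ≈ 2.7920e-5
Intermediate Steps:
z(n) = (4 + n)/(2*n) (z(n) = (4 + n)/((2*n)) = (4 + n)*(1/(2*n)) = (4 + n)/(2*n))
o(x, v) = 3 - x (o(x, v) = (2 - x) + 1 = 3 - x)
j = 0 (j = (-21*(-10))*(3 - 1*3) = 210*(3 - 3) = 210*0 = 0)
1/(j + 35816) = 1/(0 + 35816) = 1/35816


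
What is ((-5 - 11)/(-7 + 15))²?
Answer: 4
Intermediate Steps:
((-5 - 11)/(-7 + 15))² = (-16/8)² = (-16*⅛)² = (-2)² = 4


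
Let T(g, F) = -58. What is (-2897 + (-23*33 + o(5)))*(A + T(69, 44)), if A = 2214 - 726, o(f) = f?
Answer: -5220930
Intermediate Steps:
A = 1488
(-2897 + (-23*33 + o(5)))*(A + T(69, 44)) = (-2897 + (-23*33 + 5))*(1488 - 58) = (-2897 + (-759 + 5))*1430 = (-2897 - 754)*1430 = -3651*1430 = -5220930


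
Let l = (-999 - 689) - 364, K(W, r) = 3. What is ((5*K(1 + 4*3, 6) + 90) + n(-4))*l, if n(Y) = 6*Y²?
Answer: -412452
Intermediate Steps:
l = -2052 (l = -1688 - 364 = -2052)
((5*K(1 + 4*3, 6) + 90) + n(-4))*l = ((5*3 + 90) + 6*(-4)²)*(-2052) = ((15 + 90) + 6*16)*(-2052) = (105 + 96)*(-2052) = 201*(-2052) = -412452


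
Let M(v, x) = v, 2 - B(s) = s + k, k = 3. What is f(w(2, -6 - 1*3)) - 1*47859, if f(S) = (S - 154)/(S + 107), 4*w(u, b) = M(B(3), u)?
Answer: -5073209/106 ≈ -47860.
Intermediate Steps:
B(s) = -1 - s (B(s) = 2 - (s + 3) = 2 - (3 + s) = 2 + (-3 - s) = -1 - s)
w(u, b) = -1 (w(u, b) = (-1 - 1*3)/4 = (-1 - 3)/4 = (¼)*(-4) = -1)
f(S) = (-154 + S)/(107 + S)
f(w(2, -6 - 1*3)) - 1*47859 = (-154 - 1)/(107 - 1) - 1*47859 = -155/106 - 47859 = -5073209/106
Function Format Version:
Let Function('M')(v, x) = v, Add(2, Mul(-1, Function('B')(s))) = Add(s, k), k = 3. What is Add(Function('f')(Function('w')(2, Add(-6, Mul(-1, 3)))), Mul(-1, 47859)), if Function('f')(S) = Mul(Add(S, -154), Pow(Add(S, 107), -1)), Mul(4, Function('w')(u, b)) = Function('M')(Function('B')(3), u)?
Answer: Rational(-5073209, 106) ≈ -47860.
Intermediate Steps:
Function('B')(s) = Add(-1, Mul(-1, s)) (Function('B')(s) = Add(2, Mul(-1, Add(s, 3))) = Add(2, Mul(-1, Add(3, s))) = Add(2, Add(-3, Mul(-1, s))) = Add(-1, Mul(-1, s)))
Function('w')(u, b) = -1 (Function('w')(u, b) = Mul(Rational(1, 4), Add(-1, Mul(-1, 3))) = Mul(Rational(1, 4), Add(-1, -3)) = Mul(Rational(1, 4), -4) = -1)
Function('f')(S) = Mul(Pow(Add(107, S), -1), Add(-154, S)) (Function('f')(S) = Mul(Add(-154, S), Pow(Add(107, S), -1)) = Mul(Pow(Add(107, S), -1), Add(-154, S)))
Add(Function('f')(Function('w')(2, Add(-6, Mul(-1, 3)))), Mul(-1, 47859)) = Add(Mul(Pow(Add(107, -1), -1), Add(-154, -1)), Mul(-1, 47859)) = Add(Mul(Pow(106, -1), -155), -47859) = Add(Mul(Rational(1, 106), -155), -47859) = Add(Rational(-155, 106), -47859) = Rational(-5073209, 106)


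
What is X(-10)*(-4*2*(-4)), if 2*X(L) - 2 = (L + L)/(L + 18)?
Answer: -8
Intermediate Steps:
X(L) = 1 + L/(18 + L) (X(L) = 1 + ((L + L)/(L + 18))/2 = 1 + ((2*L)/(18 + L))/2 = 1 + (2*L/(18 + L))/2 = 1 + L/(18 + L))
X(-10)*(-4*2*(-4)) = (2*(9 - 10)/(18 - 10))*(-4*2*(-4)) = (2*(-1)/8)*(-8*(-4)) = (2*(⅛)*(-1))*32 = -¼*32 = -8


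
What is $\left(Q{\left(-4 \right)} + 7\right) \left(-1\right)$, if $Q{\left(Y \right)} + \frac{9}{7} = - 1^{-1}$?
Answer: $- \frac{33}{7} \approx -4.7143$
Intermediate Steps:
$Q{\left(Y \right)} = - \frac{16}{7}$ ($Q{\left(Y \right)} = - \frac{9}{7} - 1^{-1} = - \frac{9}{7} - 1 = - \frac{16}{7}$)
$\left(Q{\left(-4 \right)} + 7\right) \left(-1\right) = \left(- \frac{16}{7} + 7\right) \left(-1\right) = \frac{33}{7} \left(-1\right) = - \frac{33}{7}$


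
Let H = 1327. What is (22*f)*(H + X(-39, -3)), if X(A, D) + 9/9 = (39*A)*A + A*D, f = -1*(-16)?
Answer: 21388224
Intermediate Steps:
f = 16
X(A, D) = -1 + 39*A**2 + A*D (X(A, D) = -1 + ((39*A)*A + A*D) = -1 + (39*A**2 + A*D) = -1 + 39*A**2 + A*D)
(22*f)*(H + X(-39, -3)) = (22*16)*(1327 + (-1 + 39*(-39)**2 - 39*(-3))) = 352*(1327 + (-1 + 39*1521 + 117)) = 352*(1327 + (-1 + 59319 + 117)) = 352*(1327 + 59435) = 352*60762 = 21388224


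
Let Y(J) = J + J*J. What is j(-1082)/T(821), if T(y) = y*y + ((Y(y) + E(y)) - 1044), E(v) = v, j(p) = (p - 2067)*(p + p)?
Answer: 1703609/337170 ≈ 5.0527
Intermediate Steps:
Y(J) = J + J**2
j(p) = 2*p*(-2067 + p) (j(p) = (-2067 + p)*(2*p) = 2*p*(-2067 + p))
T(y) = -1044 + y + y**2 + y*(1 + y) (T(y) = y*y + ((y*(1 + y) + y) - 1044) = y**2 + ((y + y*(1 + y)) - 1044) = y**2 + (-1044 + y + y*(1 + y)) = -1044 + y + y**2 + y*(1 + y))
j(-1082)/T(821) = (2*(-1082)*(-2067 - 1082))/(-1044 + 2*821 + 2*821**2) = (2*(-1082)*(-3149))/(-1044 + 1642 + 2*674041) = 6814436/(-1044 + 1642 + 1348082) = 6814436/1348680 = 6814436*(1/1348680) = 1703609/337170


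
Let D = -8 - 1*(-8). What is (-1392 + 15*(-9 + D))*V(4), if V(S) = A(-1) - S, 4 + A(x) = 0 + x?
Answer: 13743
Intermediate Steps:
A(x) = -4 + x (A(x) = -4 + (0 + x) = -4 + x)
D = 0 (D = -8 + 8 = 0)
V(S) = -5 - S (V(S) = (-4 - 1) - S = -5 - S)
(-1392 + 15*(-9 + D))*V(4) = (-1392 + 15*(-9 + 0))*(-5 - 1*4) = (-1392 + 15*(-9))*(-5 - 4) = (-1392 - 135)*(-9) = -1527*(-9) = 13743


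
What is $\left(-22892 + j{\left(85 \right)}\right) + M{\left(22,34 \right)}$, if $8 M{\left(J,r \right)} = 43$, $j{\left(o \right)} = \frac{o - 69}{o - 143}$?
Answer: $- \frac{5309761}{232} \approx -22887.0$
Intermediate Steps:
$j{\left(o \right)} = \frac{-69 + o}{-143 + o}$
$M{\left(J,r \right)} = \frac{43}{8}$ ($M{\left(J,r \right)} = \frac{1}{8} \cdot 43 = \frac{43}{8}$)
$\left(-22892 + j{\left(85 \right)}\right) + M{\left(22,34 \right)} = \left(-22892 + \frac{-69 + 85}{-143 + 85}\right) + \frac{43}{8} = \left(-22892 + \frac{1}{-58} \cdot 16\right) + \frac{43}{8} = \left(-22892 - \frac{8}{29}\right) + \frac{43}{8} = - \frac{663876}{29} + \frac{43}{8} = - \frac{5309761}{232}$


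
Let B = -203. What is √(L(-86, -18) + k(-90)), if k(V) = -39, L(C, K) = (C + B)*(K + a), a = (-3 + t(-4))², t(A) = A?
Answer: I*√8998 ≈ 94.858*I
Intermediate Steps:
a = 49 (a = (-3 - 4)² = (-7)² = 49)
L(C, K) = (-203 + C)*(49 + K) (L(C, K) = (C - 203)*(K + 49) = (-203 + C)*(49 + K))
√(L(-86, -18) + k(-90)) = √((-9947 - 203*(-18) + 49*(-86) - 86*(-18)) - 39) = √((-9947 + 3654 - 4214 + 1548) - 39) = √(-8959 - 39) = √(-8998) = I*√8998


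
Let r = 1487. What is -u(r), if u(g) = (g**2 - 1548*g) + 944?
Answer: 89763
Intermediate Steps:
u(g) = 944 + g**2 - 1548*g
-u(r) = -(944 + 1487**2 - 1548*1487) = -(944 + 2211169 - 2301876) = -1*(-89763) = 89763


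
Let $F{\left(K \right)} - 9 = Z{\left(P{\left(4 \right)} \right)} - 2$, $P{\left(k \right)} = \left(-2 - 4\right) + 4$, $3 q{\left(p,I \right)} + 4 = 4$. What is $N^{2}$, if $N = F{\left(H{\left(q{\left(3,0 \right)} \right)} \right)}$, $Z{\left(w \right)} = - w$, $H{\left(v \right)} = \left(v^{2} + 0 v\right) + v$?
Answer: $81$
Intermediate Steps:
$q{\left(p,I \right)} = 0$ ($q{\left(p,I \right)} = - \frac{4}{3} + \frac{1}{3} \cdot 4 = - \frac{4}{3} + \frac{4}{3} = 0$)
$P{\left(k \right)} = -2$ ($P{\left(k \right)} = -6 + 4 = -2$)
$H{\left(v \right)} = v + v^{2}$ ($H{\left(v \right)} = \left(v^{2} + 0\right) + v = v^{2} + v = v + v^{2}$)
$F{\left(K \right)} = 9$ ($F{\left(K \right)} = 9 - 0 = 9 + \left(2 - 2\right) = 9 + 0 = 9$)
$N = 9$
$N^{2} = 9^{2} = 81$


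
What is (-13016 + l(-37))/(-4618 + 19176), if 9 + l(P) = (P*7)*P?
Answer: -1721/7279 ≈ -0.23643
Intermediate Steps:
l(P) = -9 + 7*P² (l(P) = -9 + (P*7)*P = -9 + (7*P)*P = -9 + 7*P²)
(-13016 + l(-37))/(-4618 + 19176) = (-13016 + (-9 + 7*(-37)²))/(-4618 + 19176) = (-13016 + (-9 + 7*1369))/14558 = (-13016 + (-9 + 9583))*(1/14558) = (-13016 + 9574)*(1/14558) = -3442*1/14558 = -1721/7279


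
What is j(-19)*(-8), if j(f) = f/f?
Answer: -8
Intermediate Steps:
j(f) = 1
j(-19)*(-8) = 1*(-8) = -8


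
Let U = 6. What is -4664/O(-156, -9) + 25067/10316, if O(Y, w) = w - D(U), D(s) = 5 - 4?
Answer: 24182247/51580 ≈ 468.83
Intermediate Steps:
D(s) = 1
O(Y, w) = -1 + w (O(Y, w) = w - 1*1 = w - 1 = -1 + w)
-4664/O(-156, -9) + 25067/10316 = -4664/(-1 - 9) + 25067/10316 = -4664/(-10) + 25067*(1/10316) = -4664*(-⅒) + 25067/10316 = 2332/5 + 25067/10316 = 24182247/51580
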